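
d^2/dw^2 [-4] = 0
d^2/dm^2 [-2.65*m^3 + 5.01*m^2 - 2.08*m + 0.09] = 10.02 - 15.9*m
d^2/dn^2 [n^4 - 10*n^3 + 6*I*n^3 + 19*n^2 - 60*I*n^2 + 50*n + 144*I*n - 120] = 12*n^2 + n*(-60 + 36*I) + 38 - 120*I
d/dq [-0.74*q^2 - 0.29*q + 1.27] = -1.48*q - 0.29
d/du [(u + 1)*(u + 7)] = 2*u + 8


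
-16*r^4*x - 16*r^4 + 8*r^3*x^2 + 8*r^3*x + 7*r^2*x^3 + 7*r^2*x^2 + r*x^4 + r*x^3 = (-r + x)*(4*r + x)^2*(r*x + r)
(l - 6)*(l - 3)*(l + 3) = l^3 - 6*l^2 - 9*l + 54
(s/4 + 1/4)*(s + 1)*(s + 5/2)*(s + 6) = s^4/4 + 21*s^3/8 + 33*s^2/4 + 77*s/8 + 15/4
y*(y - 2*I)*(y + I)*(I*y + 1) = I*y^4 + 2*y^3 + I*y^2 + 2*y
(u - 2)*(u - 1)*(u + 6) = u^3 + 3*u^2 - 16*u + 12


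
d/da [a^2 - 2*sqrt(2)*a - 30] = 2*a - 2*sqrt(2)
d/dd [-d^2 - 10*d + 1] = -2*d - 10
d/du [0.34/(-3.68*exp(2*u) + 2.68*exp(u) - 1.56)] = (2.5024*exp(u) - 0.9112)*exp(u)/(3.68*exp(2*u) - 2.68*exp(u) + 1.56)^2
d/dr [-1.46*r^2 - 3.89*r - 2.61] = -2.92*r - 3.89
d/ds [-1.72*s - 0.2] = -1.72000000000000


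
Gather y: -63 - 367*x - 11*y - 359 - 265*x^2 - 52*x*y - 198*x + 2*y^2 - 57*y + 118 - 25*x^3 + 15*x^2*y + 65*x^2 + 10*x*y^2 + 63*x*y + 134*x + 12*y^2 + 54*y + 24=-25*x^3 - 200*x^2 - 431*x + y^2*(10*x + 14) + y*(15*x^2 + 11*x - 14) - 280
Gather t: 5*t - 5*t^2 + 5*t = -5*t^2 + 10*t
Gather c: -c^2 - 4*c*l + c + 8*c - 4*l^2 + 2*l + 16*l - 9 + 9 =-c^2 + c*(9 - 4*l) - 4*l^2 + 18*l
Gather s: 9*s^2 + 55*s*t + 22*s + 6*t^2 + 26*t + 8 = 9*s^2 + s*(55*t + 22) + 6*t^2 + 26*t + 8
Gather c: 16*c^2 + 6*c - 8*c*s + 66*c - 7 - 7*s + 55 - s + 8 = 16*c^2 + c*(72 - 8*s) - 8*s + 56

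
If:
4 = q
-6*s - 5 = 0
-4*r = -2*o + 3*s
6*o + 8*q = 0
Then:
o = -16/3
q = 4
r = -49/24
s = -5/6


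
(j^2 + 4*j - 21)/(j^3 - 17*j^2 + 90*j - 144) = (j + 7)/(j^2 - 14*j + 48)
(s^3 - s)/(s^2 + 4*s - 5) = s*(s + 1)/(s + 5)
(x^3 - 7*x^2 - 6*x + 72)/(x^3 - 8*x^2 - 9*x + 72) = (x^2 - 10*x + 24)/(x^2 - 11*x + 24)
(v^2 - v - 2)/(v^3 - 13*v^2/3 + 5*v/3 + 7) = 3*(v - 2)/(3*v^2 - 16*v + 21)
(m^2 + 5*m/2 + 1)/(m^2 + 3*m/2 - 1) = (2*m + 1)/(2*m - 1)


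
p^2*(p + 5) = p^3 + 5*p^2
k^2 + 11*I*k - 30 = (k + 5*I)*(k + 6*I)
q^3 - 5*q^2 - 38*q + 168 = (q - 7)*(q - 4)*(q + 6)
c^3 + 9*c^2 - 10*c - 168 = (c - 4)*(c + 6)*(c + 7)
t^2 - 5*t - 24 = (t - 8)*(t + 3)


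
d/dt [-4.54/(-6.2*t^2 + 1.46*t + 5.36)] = (6.6284 - 56.296*t)/(-6.2*t^2 + 1.46*t + 5.36)^2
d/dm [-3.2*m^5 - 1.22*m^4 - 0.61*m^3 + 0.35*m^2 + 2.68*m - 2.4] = -16.0*m^4 - 4.88*m^3 - 1.83*m^2 + 0.7*m + 2.68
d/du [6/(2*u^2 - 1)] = -24*u/(2*u^2 - 1)^2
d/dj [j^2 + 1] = 2*j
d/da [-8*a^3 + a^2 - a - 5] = -24*a^2 + 2*a - 1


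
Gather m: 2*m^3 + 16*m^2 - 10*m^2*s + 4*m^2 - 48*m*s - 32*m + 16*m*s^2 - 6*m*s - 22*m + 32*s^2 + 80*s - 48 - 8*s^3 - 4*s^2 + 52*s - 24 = 2*m^3 + m^2*(20 - 10*s) + m*(16*s^2 - 54*s - 54) - 8*s^3 + 28*s^2 + 132*s - 72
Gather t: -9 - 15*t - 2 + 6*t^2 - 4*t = 6*t^2 - 19*t - 11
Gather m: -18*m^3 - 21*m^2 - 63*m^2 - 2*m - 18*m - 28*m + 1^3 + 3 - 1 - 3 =-18*m^3 - 84*m^2 - 48*m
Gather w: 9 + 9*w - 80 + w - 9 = 10*w - 80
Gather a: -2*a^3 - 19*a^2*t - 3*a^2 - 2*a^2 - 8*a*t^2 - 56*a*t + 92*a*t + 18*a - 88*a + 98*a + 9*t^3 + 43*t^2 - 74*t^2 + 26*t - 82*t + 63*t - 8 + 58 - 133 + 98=-2*a^3 + a^2*(-19*t - 5) + a*(-8*t^2 + 36*t + 28) + 9*t^3 - 31*t^2 + 7*t + 15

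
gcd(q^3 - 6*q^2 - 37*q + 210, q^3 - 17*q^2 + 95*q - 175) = q^2 - 12*q + 35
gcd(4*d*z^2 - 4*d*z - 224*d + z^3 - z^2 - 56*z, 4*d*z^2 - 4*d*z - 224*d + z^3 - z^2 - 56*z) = 4*d*z^2 - 4*d*z - 224*d + z^3 - z^2 - 56*z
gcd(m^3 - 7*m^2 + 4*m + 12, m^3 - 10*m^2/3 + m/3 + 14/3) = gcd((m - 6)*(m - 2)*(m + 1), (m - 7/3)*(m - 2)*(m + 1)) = m^2 - m - 2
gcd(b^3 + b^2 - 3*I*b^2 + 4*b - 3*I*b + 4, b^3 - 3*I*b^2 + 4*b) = b^2 - 3*I*b + 4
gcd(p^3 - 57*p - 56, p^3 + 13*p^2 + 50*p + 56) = p + 7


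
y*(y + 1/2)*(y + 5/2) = y^3 + 3*y^2 + 5*y/4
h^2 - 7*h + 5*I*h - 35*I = (h - 7)*(h + 5*I)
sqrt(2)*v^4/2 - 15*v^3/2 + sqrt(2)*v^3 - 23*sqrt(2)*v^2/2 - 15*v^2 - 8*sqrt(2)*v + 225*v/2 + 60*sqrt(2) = (v - 3)*(v + 5)*(v - 8*sqrt(2))*(sqrt(2)*v/2 + 1/2)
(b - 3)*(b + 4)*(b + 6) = b^3 + 7*b^2 - 6*b - 72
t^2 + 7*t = t*(t + 7)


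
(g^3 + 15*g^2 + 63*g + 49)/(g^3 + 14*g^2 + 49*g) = (g + 1)/g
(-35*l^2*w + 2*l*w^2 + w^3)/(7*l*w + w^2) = -5*l + w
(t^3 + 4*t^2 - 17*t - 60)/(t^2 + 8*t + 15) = t - 4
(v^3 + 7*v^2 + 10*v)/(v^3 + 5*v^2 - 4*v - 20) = v/(v - 2)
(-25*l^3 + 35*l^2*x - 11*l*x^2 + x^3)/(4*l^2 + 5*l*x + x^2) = (-25*l^3 + 35*l^2*x - 11*l*x^2 + x^3)/(4*l^2 + 5*l*x + x^2)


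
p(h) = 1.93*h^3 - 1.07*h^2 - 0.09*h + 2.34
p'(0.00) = -0.09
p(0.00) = 2.34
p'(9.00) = 449.64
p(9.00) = 1321.83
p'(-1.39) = 14.07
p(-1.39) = -4.79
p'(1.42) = 8.55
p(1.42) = 5.58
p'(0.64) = 0.91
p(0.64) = 2.35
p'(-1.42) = 14.62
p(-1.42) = -5.22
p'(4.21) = 93.52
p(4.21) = 127.01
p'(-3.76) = 89.81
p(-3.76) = -115.04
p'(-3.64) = 84.41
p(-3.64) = -104.59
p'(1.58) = 10.98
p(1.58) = 7.14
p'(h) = 5.79*h^2 - 2.14*h - 0.09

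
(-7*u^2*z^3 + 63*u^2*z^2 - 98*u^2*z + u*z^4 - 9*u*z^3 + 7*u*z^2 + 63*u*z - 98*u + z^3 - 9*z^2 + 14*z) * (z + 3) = -7*u^2*z^4 + 42*u^2*z^3 + 91*u^2*z^2 - 294*u^2*z + u*z^5 - 6*u*z^4 - 20*u*z^3 + 84*u*z^2 + 91*u*z - 294*u + z^4 - 6*z^3 - 13*z^2 + 42*z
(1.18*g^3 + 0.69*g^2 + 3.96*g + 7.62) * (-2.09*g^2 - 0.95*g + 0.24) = -2.4662*g^5 - 2.5631*g^4 - 8.6487*g^3 - 19.5222*g^2 - 6.2886*g + 1.8288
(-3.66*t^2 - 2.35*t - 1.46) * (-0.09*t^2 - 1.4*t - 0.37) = 0.3294*t^4 + 5.3355*t^3 + 4.7756*t^2 + 2.9135*t + 0.5402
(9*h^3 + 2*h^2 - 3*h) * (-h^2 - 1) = -9*h^5 - 2*h^4 - 6*h^3 - 2*h^2 + 3*h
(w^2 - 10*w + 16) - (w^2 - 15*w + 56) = 5*w - 40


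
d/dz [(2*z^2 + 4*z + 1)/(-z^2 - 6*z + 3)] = 2*(-4*z^2 + 7*z + 9)/(z^4 + 12*z^3 + 30*z^2 - 36*z + 9)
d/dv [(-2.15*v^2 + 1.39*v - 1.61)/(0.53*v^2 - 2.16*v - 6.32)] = (3.9073*v^2 + 28.8826*v - 12.2624)/(0.2809*v^4 - 2.2896*v^3 - 2.0336*v^2 + 27.3024*v + 39.9424)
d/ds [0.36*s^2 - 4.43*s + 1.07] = 0.72*s - 4.43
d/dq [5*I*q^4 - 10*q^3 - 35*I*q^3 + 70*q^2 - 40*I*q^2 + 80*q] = 20*I*q^3 + q^2*(-30 - 105*I) + q*(140 - 80*I) + 80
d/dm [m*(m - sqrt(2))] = 2*m - sqrt(2)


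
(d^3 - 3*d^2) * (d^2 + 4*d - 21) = d^5 + d^4 - 33*d^3 + 63*d^2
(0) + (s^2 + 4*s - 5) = s^2 + 4*s - 5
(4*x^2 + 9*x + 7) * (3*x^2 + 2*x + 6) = 12*x^4 + 35*x^3 + 63*x^2 + 68*x + 42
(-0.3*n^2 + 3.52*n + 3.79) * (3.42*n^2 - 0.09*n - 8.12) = -1.026*n^4 + 12.0654*n^3 + 15.081*n^2 - 28.9235*n - 30.7748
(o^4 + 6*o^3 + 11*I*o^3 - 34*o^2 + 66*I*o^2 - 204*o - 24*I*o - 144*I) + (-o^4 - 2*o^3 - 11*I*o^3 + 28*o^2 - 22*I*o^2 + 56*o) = 4*o^3 - 6*o^2 + 44*I*o^2 - 148*o - 24*I*o - 144*I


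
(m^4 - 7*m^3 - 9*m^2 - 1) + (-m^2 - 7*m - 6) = m^4 - 7*m^3 - 10*m^2 - 7*m - 7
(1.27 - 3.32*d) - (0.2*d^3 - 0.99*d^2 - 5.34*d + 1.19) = -0.2*d^3 + 0.99*d^2 + 2.02*d + 0.0800000000000001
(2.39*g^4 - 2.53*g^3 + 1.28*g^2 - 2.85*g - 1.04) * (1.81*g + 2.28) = 4.3259*g^5 + 0.869899999999999*g^4 - 3.4516*g^3 - 2.2401*g^2 - 8.3804*g - 2.3712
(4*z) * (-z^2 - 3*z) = -4*z^3 - 12*z^2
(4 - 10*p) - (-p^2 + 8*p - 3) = p^2 - 18*p + 7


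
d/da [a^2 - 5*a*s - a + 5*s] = 2*a - 5*s - 1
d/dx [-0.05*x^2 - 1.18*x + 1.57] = -0.1*x - 1.18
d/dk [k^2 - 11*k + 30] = 2*k - 11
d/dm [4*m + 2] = 4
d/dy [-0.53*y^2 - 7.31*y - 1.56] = -1.06*y - 7.31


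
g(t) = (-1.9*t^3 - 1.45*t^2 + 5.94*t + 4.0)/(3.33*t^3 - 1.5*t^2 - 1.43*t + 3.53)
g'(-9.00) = 0.01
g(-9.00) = -0.48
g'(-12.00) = 0.01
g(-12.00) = -0.51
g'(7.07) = 0.00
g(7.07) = -0.64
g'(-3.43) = 0.09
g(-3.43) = -0.30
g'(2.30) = -0.40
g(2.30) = -0.40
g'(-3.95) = 0.07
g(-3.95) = -0.34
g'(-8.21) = 0.01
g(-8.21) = -0.47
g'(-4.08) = 0.06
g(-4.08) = -0.35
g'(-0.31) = 1.62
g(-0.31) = 0.56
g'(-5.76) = 0.03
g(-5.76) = -0.42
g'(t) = (-9.99*t^2 + 3.0*t + 1.43)*(-1.9*t^3 - 1.45*t^2 + 5.94*t + 4.0)/(3.33*t^3 - 1.5*t^2 - 1.43*t + 3.53)^2 + (-5.7*t^2 - 2.9*t + 5.94)/(3.33*t^3 - 1.5*t^2 - 1.43*t + 3.53)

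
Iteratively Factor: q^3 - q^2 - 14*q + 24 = (q - 3)*(q^2 + 2*q - 8) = (q - 3)*(q - 2)*(q + 4)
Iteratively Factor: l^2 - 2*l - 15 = (l - 5)*(l + 3)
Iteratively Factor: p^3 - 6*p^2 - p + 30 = (p + 2)*(p^2 - 8*p + 15) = (p - 5)*(p + 2)*(p - 3)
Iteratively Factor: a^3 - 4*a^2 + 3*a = (a - 1)*(a^2 - 3*a) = a*(a - 1)*(a - 3)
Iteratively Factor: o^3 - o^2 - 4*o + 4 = (o - 2)*(o^2 + o - 2) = (o - 2)*(o - 1)*(o + 2)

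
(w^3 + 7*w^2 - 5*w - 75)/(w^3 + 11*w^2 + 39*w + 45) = (w^2 + 2*w - 15)/(w^2 + 6*w + 9)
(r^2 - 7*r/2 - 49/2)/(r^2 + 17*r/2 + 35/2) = (r - 7)/(r + 5)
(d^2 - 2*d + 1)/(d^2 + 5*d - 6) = (d - 1)/(d + 6)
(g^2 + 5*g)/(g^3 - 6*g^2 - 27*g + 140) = g/(g^2 - 11*g + 28)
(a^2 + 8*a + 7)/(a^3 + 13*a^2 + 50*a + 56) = (a + 1)/(a^2 + 6*a + 8)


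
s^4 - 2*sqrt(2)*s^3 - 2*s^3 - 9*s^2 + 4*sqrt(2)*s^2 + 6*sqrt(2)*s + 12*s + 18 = (s - 3)*(s + 1)*(s - 3*sqrt(2))*(s + sqrt(2))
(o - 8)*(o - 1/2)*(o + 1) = o^3 - 15*o^2/2 - 9*o/2 + 4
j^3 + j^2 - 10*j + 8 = (j - 2)*(j - 1)*(j + 4)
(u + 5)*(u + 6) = u^2 + 11*u + 30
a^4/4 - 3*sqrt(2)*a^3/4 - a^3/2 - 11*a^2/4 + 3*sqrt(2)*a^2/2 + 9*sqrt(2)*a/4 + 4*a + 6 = (a/2 + 1/2)*(a/2 + sqrt(2)/2)*(a - 3)*(a - 4*sqrt(2))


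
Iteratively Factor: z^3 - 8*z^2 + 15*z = (z)*(z^2 - 8*z + 15) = z*(z - 3)*(z - 5)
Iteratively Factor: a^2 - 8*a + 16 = (a - 4)*(a - 4)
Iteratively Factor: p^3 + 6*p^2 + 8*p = (p + 2)*(p^2 + 4*p) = (p + 2)*(p + 4)*(p)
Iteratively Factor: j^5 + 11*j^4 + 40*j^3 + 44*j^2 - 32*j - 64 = (j + 2)*(j^4 + 9*j^3 + 22*j^2 - 32) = (j + 2)^2*(j^3 + 7*j^2 + 8*j - 16) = (j - 1)*(j + 2)^2*(j^2 + 8*j + 16) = (j - 1)*(j + 2)^2*(j + 4)*(j + 4)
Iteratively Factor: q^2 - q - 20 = (q - 5)*(q + 4)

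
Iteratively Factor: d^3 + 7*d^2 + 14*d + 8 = (d + 2)*(d^2 + 5*d + 4) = (d + 1)*(d + 2)*(d + 4)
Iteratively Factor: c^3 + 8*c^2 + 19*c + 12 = (c + 1)*(c^2 + 7*c + 12) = (c + 1)*(c + 4)*(c + 3)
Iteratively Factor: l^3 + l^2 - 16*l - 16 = (l + 1)*(l^2 - 16) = (l + 1)*(l + 4)*(l - 4)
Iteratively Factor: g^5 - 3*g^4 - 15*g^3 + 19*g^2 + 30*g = (g)*(g^4 - 3*g^3 - 15*g^2 + 19*g + 30) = g*(g - 2)*(g^3 - g^2 - 17*g - 15) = g*(g - 2)*(g + 3)*(g^2 - 4*g - 5) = g*(g - 2)*(g + 1)*(g + 3)*(g - 5)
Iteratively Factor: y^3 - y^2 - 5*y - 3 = (y + 1)*(y^2 - 2*y - 3) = (y + 1)^2*(y - 3)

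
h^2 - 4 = (h - 2)*(h + 2)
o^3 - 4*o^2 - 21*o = o*(o - 7)*(o + 3)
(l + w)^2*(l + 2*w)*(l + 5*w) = l^4 + 9*l^3*w + 25*l^2*w^2 + 27*l*w^3 + 10*w^4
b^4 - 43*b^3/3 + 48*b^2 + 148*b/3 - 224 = (b - 8)*(b - 6)*(b - 7/3)*(b + 2)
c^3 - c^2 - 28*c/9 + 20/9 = (c - 2)*(c - 2/3)*(c + 5/3)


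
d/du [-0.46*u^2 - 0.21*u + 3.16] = -0.92*u - 0.21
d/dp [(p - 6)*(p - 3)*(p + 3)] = 3*p^2 - 12*p - 9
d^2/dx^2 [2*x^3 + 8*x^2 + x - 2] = 12*x + 16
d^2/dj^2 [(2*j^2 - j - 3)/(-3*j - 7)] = -184/(27*j^3 + 189*j^2 + 441*j + 343)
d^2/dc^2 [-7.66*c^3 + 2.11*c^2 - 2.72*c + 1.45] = 4.22 - 45.96*c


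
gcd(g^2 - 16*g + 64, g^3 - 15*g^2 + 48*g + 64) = g^2 - 16*g + 64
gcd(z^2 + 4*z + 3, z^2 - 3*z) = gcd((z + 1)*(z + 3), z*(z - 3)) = 1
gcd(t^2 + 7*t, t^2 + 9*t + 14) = t + 7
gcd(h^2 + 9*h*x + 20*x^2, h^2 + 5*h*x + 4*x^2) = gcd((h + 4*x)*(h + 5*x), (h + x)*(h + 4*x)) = h + 4*x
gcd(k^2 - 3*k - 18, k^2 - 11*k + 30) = k - 6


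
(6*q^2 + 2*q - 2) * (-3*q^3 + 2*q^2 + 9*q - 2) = -18*q^5 + 6*q^4 + 64*q^3 + 2*q^2 - 22*q + 4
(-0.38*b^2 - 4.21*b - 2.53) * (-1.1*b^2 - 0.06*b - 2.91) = 0.418*b^4 + 4.6538*b^3 + 4.1414*b^2 + 12.4029*b + 7.3623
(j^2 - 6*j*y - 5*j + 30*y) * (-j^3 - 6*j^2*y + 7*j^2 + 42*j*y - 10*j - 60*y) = -j^5 + 12*j^4 + 36*j^3*y^2 - 45*j^3 - 432*j^2*y^2 + 50*j^2 + 1620*j*y^2 - 1800*y^2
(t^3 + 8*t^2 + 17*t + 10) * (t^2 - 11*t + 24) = t^5 - 3*t^4 - 47*t^3 + 15*t^2 + 298*t + 240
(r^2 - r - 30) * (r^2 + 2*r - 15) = r^4 + r^3 - 47*r^2 - 45*r + 450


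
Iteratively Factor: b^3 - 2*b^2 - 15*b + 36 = (b - 3)*(b^2 + b - 12) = (b - 3)*(b + 4)*(b - 3)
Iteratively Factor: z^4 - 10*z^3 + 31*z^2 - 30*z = (z - 5)*(z^3 - 5*z^2 + 6*z) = z*(z - 5)*(z^2 - 5*z + 6) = z*(z - 5)*(z - 3)*(z - 2)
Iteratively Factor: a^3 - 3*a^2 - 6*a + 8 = (a - 1)*(a^2 - 2*a - 8) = (a - 1)*(a + 2)*(a - 4)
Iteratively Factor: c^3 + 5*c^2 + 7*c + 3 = (c + 1)*(c^2 + 4*c + 3) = (c + 1)^2*(c + 3)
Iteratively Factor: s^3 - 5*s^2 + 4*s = (s - 1)*(s^2 - 4*s) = s*(s - 1)*(s - 4)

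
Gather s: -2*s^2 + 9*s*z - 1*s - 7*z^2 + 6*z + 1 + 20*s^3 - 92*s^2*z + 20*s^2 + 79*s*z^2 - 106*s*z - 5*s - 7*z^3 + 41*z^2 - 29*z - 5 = 20*s^3 + s^2*(18 - 92*z) + s*(79*z^2 - 97*z - 6) - 7*z^3 + 34*z^2 - 23*z - 4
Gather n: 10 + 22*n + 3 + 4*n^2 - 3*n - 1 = 4*n^2 + 19*n + 12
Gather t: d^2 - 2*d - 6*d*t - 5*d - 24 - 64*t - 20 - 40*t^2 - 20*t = d^2 - 7*d - 40*t^2 + t*(-6*d - 84) - 44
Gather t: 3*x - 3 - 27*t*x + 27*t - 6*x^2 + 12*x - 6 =t*(27 - 27*x) - 6*x^2 + 15*x - 9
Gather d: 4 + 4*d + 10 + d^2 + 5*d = d^2 + 9*d + 14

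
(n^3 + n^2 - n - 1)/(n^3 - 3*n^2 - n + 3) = (n + 1)/(n - 3)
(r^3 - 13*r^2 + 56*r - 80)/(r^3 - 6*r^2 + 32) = (r - 5)/(r + 2)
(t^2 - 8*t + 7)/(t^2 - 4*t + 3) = (t - 7)/(t - 3)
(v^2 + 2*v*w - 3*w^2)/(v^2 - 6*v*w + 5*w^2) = (v + 3*w)/(v - 5*w)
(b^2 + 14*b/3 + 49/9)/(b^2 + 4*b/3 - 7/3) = (b + 7/3)/(b - 1)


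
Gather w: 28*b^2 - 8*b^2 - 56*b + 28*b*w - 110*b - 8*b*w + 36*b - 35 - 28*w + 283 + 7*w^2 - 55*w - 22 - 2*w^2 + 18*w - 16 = 20*b^2 - 130*b + 5*w^2 + w*(20*b - 65) + 210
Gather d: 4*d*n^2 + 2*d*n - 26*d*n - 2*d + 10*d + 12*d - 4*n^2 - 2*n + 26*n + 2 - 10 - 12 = d*(4*n^2 - 24*n + 20) - 4*n^2 + 24*n - 20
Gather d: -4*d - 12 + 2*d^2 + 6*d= 2*d^2 + 2*d - 12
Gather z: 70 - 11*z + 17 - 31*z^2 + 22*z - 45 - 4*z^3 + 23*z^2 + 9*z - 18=-4*z^3 - 8*z^2 + 20*z + 24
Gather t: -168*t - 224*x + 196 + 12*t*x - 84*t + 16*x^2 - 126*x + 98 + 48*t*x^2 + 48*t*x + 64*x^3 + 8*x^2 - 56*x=t*(48*x^2 + 60*x - 252) + 64*x^3 + 24*x^2 - 406*x + 294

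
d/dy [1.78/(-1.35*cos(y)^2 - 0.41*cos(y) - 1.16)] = -(4.806*cos(y) + 0.7298)*sin(y)/(1.35*cos(y)^2 + 0.41*cos(y) + 1.16)^2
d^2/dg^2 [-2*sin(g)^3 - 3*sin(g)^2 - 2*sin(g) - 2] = 18*sin(g)^3 + 12*sin(g)^2 - 10*sin(g) - 6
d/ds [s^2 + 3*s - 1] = 2*s + 3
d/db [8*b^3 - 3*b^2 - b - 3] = 24*b^2 - 6*b - 1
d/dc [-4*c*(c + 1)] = -8*c - 4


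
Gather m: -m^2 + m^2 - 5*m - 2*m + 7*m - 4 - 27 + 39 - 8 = 0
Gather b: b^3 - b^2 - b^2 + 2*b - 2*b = b^3 - 2*b^2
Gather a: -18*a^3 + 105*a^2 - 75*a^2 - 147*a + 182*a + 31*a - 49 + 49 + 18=-18*a^3 + 30*a^2 + 66*a + 18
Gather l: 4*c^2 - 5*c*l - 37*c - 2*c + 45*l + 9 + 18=4*c^2 - 39*c + l*(45 - 5*c) + 27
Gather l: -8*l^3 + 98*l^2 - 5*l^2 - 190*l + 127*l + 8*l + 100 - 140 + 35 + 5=-8*l^3 + 93*l^2 - 55*l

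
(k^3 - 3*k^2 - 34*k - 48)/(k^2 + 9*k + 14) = (k^2 - 5*k - 24)/(k + 7)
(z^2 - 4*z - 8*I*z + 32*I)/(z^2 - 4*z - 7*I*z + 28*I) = (z - 8*I)/(z - 7*I)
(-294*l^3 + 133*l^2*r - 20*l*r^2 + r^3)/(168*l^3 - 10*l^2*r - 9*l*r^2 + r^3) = (-7*l + r)/(4*l + r)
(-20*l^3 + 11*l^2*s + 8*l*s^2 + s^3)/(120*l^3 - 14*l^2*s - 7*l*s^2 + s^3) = (-5*l^2 + 4*l*s + s^2)/(30*l^2 - 11*l*s + s^2)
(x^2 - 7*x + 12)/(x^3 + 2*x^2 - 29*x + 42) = (x - 4)/(x^2 + 5*x - 14)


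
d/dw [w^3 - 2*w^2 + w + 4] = 3*w^2 - 4*w + 1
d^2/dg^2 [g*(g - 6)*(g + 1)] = 6*g - 10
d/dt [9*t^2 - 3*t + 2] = 18*t - 3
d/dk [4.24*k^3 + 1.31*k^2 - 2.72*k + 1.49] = 12.72*k^2 + 2.62*k - 2.72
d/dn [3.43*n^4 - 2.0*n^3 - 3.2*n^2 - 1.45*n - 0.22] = 13.72*n^3 - 6.0*n^2 - 6.4*n - 1.45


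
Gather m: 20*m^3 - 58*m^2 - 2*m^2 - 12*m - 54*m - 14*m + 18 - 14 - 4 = 20*m^3 - 60*m^2 - 80*m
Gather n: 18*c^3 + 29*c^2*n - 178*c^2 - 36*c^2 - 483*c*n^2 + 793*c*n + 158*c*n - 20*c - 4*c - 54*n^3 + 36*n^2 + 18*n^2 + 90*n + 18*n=18*c^3 - 214*c^2 - 24*c - 54*n^3 + n^2*(54 - 483*c) + n*(29*c^2 + 951*c + 108)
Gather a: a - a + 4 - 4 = 0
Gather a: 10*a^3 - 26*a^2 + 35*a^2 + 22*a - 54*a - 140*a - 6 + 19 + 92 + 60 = 10*a^3 + 9*a^2 - 172*a + 165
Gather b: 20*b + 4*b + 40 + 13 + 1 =24*b + 54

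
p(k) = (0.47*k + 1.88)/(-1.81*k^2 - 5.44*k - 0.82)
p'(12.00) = 0.00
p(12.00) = -0.02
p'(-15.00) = 0.00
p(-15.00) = 0.02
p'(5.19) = 0.01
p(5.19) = -0.06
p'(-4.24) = -0.04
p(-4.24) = 0.01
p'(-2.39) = -0.46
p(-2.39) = 0.41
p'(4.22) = 0.02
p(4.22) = -0.07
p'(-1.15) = 0.34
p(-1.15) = 0.44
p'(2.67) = 0.04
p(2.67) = -0.11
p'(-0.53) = 2.68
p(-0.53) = 1.05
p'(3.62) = 0.02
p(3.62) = -0.08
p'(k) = (0.47*k + 1.88)*(3.62*k + 5.44)/(-1.81*k^2 - 5.44*k - 0.82)^2 + 0.47/(-1.81*k^2 - 5.44*k - 0.82) = (0.8507*k^2 + 6.8056*k + 9.8418)/(3.2761*k^4 + 19.6928*k^3 + 32.562*k^2 + 8.9216*k + 0.6724)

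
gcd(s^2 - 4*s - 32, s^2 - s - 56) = s - 8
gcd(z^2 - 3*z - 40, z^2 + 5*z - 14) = 1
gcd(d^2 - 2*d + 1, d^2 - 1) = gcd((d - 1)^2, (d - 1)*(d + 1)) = d - 1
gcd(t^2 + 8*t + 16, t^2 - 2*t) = 1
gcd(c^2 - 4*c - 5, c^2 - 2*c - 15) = c - 5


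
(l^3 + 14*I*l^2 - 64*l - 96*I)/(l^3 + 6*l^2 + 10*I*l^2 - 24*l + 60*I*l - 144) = (l + 4*I)/(l + 6)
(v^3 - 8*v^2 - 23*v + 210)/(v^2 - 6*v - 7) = (v^2 - v - 30)/(v + 1)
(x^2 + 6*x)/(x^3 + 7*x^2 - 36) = x/(x^2 + x - 6)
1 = 1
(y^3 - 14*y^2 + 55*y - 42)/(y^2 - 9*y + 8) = (y^2 - 13*y + 42)/(y - 8)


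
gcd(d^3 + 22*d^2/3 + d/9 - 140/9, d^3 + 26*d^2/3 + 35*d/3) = d^2 + 26*d/3 + 35/3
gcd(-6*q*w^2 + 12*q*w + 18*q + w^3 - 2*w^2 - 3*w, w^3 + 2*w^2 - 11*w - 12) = w^2 - 2*w - 3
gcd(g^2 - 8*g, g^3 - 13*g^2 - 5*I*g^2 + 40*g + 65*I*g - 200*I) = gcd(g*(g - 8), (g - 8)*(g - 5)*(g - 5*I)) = g - 8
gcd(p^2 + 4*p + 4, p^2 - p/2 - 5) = p + 2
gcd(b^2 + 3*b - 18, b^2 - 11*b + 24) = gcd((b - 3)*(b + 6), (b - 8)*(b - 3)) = b - 3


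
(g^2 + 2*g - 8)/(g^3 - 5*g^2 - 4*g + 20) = (g + 4)/(g^2 - 3*g - 10)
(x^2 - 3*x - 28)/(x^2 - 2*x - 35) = (x + 4)/(x + 5)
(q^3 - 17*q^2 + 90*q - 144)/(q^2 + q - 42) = (q^2 - 11*q + 24)/(q + 7)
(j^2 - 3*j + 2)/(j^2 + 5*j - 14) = (j - 1)/(j + 7)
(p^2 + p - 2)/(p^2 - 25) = (p^2 + p - 2)/(p^2 - 25)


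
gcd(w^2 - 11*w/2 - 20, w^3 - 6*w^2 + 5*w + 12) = 1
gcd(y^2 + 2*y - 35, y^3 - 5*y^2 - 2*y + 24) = 1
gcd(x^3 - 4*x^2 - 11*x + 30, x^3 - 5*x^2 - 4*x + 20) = x^2 - 7*x + 10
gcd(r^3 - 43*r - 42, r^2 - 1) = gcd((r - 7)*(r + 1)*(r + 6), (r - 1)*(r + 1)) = r + 1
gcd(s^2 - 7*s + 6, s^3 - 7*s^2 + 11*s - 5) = s - 1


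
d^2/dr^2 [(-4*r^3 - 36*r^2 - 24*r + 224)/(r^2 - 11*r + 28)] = 528*(-3*r^3 + 28*r^2 - 56*r - 56)/(r^6 - 33*r^5 + 447*r^4 - 3179*r^3 + 12516*r^2 - 25872*r + 21952)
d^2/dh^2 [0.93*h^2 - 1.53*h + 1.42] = 1.86000000000000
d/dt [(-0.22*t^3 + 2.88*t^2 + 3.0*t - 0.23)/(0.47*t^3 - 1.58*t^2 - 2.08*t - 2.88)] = (-1.006*t^4 - 1.9048*t^3 + 0.9747*t^2 - 17.3156*t - 9.1184)/(0.2209*t^6 - 1.4852*t^5 + 0.5412*t^4 + 3.8656*t^3 + 13.4272*t^2 + 11.9808*t + 8.2944)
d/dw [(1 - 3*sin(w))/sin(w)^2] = (3*sin(w) - 2)*cos(w)/sin(w)^3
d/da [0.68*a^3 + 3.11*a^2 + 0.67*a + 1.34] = 2.04*a^2 + 6.22*a + 0.67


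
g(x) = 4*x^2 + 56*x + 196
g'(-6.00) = 8.00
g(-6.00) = 4.00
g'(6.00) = 104.00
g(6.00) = 676.00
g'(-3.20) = 30.40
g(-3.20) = 57.76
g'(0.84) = 62.72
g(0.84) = 245.86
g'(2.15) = 73.20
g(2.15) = 334.89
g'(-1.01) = 47.92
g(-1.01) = 143.52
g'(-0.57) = 51.44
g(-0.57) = 165.38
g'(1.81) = 70.48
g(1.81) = 310.46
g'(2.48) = 75.84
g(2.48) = 359.48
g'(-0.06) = 55.52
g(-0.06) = 192.65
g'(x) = 8*x + 56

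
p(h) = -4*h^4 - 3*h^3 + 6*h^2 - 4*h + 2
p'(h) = -16*h^3 - 9*h^2 + 12*h - 4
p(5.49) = -3969.23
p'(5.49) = -2856.89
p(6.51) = -7781.73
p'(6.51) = -4721.61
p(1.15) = -6.22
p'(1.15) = -26.44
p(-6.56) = -6274.22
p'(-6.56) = 4046.78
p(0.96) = -2.36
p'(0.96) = -14.93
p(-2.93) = -154.11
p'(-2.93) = 286.04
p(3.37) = -574.07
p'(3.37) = -678.14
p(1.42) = -16.43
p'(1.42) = -50.92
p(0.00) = 2.00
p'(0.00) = -4.00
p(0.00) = 2.00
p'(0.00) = -4.00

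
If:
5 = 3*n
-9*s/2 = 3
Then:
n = 5/3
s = -2/3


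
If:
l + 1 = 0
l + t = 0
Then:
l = -1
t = 1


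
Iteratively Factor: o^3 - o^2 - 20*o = (o)*(o^2 - o - 20) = o*(o - 5)*(o + 4)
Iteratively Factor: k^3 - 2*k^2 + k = (k - 1)*(k^2 - k) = (k - 1)^2*(k)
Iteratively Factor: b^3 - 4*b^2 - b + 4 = (b - 1)*(b^2 - 3*b - 4) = (b - 4)*(b - 1)*(b + 1)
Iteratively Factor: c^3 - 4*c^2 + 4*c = (c)*(c^2 - 4*c + 4) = c*(c - 2)*(c - 2)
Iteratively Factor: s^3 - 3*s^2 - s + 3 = (s - 3)*(s^2 - 1) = (s - 3)*(s + 1)*(s - 1)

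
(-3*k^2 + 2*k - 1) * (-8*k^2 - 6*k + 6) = 24*k^4 + 2*k^3 - 22*k^2 + 18*k - 6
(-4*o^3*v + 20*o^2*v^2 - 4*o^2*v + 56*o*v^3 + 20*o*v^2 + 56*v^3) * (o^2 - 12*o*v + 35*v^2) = -4*o^5*v + 68*o^4*v^2 - 4*o^4*v - 324*o^3*v^3 + 68*o^3*v^2 + 28*o^2*v^4 - 324*o^2*v^3 + 1960*o*v^5 + 28*o*v^4 + 1960*v^5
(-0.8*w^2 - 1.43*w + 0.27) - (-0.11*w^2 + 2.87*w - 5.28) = -0.69*w^2 - 4.3*w + 5.55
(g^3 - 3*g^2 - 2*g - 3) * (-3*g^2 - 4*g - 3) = -3*g^5 + 5*g^4 + 15*g^3 + 26*g^2 + 18*g + 9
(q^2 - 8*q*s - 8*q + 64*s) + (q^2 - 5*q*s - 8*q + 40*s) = 2*q^2 - 13*q*s - 16*q + 104*s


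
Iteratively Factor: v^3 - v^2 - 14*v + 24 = (v - 2)*(v^2 + v - 12) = (v - 2)*(v + 4)*(v - 3)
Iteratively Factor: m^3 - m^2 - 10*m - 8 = (m - 4)*(m^2 + 3*m + 2) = (m - 4)*(m + 2)*(m + 1)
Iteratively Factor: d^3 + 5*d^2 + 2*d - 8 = (d + 2)*(d^2 + 3*d - 4) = (d + 2)*(d + 4)*(d - 1)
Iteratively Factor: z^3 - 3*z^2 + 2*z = (z)*(z^2 - 3*z + 2) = z*(z - 2)*(z - 1)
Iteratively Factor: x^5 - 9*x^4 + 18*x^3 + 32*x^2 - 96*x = (x - 4)*(x^4 - 5*x^3 - 2*x^2 + 24*x) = (x - 4)^2*(x^3 - x^2 - 6*x) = (x - 4)^2*(x - 3)*(x^2 + 2*x) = (x - 4)^2*(x - 3)*(x + 2)*(x)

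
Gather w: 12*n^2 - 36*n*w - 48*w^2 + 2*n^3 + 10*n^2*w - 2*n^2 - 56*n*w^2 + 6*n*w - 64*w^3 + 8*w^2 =2*n^3 + 10*n^2 - 64*w^3 + w^2*(-56*n - 40) + w*(10*n^2 - 30*n)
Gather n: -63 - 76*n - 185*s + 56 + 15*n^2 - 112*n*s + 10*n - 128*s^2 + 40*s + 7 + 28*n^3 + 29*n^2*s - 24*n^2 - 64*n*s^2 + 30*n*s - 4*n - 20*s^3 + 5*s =28*n^3 + n^2*(29*s - 9) + n*(-64*s^2 - 82*s - 70) - 20*s^3 - 128*s^2 - 140*s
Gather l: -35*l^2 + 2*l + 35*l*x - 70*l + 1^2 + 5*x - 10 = -35*l^2 + l*(35*x - 68) + 5*x - 9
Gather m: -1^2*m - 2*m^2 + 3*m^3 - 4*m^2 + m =3*m^3 - 6*m^2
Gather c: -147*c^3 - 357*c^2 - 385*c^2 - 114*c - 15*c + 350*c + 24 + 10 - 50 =-147*c^3 - 742*c^2 + 221*c - 16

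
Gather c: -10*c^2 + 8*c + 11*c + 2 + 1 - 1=-10*c^2 + 19*c + 2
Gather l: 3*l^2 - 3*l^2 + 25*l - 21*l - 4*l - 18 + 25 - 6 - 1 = 0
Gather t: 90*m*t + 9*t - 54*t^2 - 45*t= -54*t^2 + t*(90*m - 36)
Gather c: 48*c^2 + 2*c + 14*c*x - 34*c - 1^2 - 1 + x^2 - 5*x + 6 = 48*c^2 + c*(14*x - 32) + x^2 - 5*x + 4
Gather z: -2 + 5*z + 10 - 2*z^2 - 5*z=8 - 2*z^2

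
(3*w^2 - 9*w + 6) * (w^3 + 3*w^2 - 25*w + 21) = 3*w^5 - 96*w^3 + 306*w^2 - 339*w + 126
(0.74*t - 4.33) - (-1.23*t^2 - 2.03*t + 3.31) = 1.23*t^2 + 2.77*t - 7.64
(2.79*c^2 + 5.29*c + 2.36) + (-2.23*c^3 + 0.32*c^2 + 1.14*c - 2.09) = -2.23*c^3 + 3.11*c^2 + 6.43*c + 0.27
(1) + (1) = 2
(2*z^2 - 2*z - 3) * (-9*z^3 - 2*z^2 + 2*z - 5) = -18*z^5 + 14*z^4 + 35*z^3 - 8*z^2 + 4*z + 15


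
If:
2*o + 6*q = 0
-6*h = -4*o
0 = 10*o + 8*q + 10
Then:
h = -10/11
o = -15/11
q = 5/11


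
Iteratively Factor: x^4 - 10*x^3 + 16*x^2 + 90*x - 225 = (x - 5)*(x^3 - 5*x^2 - 9*x + 45) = (x - 5)^2*(x^2 - 9) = (x - 5)^2*(x + 3)*(x - 3)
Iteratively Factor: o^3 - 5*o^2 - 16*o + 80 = (o + 4)*(o^2 - 9*o + 20) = (o - 4)*(o + 4)*(o - 5)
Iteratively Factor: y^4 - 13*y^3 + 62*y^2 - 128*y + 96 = (y - 2)*(y^3 - 11*y^2 + 40*y - 48) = (y - 4)*(y - 2)*(y^2 - 7*y + 12) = (y - 4)*(y - 3)*(y - 2)*(y - 4)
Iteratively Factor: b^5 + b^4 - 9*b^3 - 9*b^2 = (b + 3)*(b^4 - 2*b^3 - 3*b^2) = (b + 1)*(b + 3)*(b^3 - 3*b^2) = b*(b + 1)*(b + 3)*(b^2 - 3*b) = b*(b - 3)*(b + 1)*(b + 3)*(b)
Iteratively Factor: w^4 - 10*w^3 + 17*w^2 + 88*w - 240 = (w + 3)*(w^3 - 13*w^2 + 56*w - 80) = (w - 5)*(w + 3)*(w^2 - 8*w + 16) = (w - 5)*(w - 4)*(w + 3)*(w - 4)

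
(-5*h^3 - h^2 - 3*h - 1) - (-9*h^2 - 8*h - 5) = -5*h^3 + 8*h^2 + 5*h + 4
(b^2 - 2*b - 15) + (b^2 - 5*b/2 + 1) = 2*b^2 - 9*b/2 - 14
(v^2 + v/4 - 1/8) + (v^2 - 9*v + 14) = 2*v^2 - 35*v/4 + 111/8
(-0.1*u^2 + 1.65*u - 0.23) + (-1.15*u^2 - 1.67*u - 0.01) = -1.25*u^2 - 0.02*u - 0.24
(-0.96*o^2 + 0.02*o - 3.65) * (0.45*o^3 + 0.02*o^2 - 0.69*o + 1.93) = -0.432*o^5 - 0.0102*o^4 - 0.9797*o^3 - 1.9396*o^2 + 2.5571*o - 7.0445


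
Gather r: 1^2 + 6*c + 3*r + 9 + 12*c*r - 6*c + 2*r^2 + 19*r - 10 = 2*r^2 + r*(12*c + 22)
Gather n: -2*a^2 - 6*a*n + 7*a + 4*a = -2*a^2 - 6*a*n + 11*a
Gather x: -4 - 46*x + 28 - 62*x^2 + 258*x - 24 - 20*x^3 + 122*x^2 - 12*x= -20*x^3 + 60*x^2 + 200*x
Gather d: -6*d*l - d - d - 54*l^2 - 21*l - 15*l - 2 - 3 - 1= d*(-6*l - 2) - 54*l^2 - 36*l - 6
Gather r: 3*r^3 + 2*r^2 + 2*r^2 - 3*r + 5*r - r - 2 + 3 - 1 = 3*r^3 + 4*r^2 + r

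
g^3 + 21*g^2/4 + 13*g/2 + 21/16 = (g + 1/4)*(g + 3/2)*(g + 7/2)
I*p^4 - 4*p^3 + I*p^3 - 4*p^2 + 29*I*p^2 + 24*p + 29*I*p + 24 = (p - 3*I)*(p - I)*(p + 8*I)*(I*p + I)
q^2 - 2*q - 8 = (q - 4)*(q + 2)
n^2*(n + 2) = n^3 + 2*n^2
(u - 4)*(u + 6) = u^2 + 2*u - 24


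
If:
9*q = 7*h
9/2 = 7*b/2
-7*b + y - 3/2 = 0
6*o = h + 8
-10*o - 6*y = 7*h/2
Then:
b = 9/7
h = -458/31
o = -35/31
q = -3206/279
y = 21/2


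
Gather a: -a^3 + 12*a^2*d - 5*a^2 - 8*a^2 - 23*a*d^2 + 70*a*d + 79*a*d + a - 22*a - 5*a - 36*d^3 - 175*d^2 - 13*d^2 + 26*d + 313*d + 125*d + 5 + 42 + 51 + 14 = -a^3 + a^2*(12*d - 13) + a*(-23*d^2 + 149*d - 26) - 36*d^3 - 188*d^2 + 464*d + 112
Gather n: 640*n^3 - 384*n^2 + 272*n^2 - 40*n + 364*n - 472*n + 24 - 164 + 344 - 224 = 640*n^3 - 112*n^2 - 148*n - 20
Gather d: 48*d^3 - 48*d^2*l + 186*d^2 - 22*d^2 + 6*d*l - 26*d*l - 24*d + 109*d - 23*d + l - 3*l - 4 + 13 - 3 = 48*d^3 + d^2*(164 - 48*l) + d*(62 - 20*l) - 2*l + 6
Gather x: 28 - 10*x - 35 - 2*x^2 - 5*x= -2*x^2 - 15*x - 7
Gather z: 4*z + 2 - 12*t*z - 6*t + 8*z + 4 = -6*t + z*(12 - 12*t) + 6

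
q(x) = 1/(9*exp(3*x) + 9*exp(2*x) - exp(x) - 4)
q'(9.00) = 0.00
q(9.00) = 0.00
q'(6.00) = 0.00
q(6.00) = 0.00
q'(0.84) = -0.02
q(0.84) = 0.01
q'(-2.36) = -0.01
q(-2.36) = -0.25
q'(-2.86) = -0.00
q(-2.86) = -0.25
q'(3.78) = -0.00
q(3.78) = 0.00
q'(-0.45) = -7.45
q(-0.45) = 0.74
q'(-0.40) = -3.58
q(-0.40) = 0.48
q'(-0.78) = -2.05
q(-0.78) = -0.59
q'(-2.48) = -0.00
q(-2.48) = -0.25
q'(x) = (-27*exp(3*x) - 18*exp(2*x) + exp(x))/(9*exp(3*x) + 9*exp(2*x) - exp(x) - 4)^2 = (-27*exp(2*x) - 18*exp(x) + 1)*exp(x)/(9*exp(3*x) + 9*exp(2*x) - exp(x) - 4)^2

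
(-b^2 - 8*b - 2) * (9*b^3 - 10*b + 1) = -9*b^5 - 72*b^4 - 8*b^3 + 79*b^2 + 12*b - 2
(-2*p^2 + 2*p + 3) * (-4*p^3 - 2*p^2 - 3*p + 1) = 8*p^5 - 4*p^4 - 10*p^3 - 14*p^2 - 7*p + 3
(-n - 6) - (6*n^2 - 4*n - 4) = -6*n^2 + 3*n - 2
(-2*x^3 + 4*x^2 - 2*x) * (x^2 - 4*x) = -2*x^5 + 12*x^4 - 18*x^3 + 8*x^2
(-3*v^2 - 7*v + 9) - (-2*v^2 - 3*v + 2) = -v^2 - 4*v + 7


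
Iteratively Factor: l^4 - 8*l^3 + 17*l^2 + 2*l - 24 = (l - 3)*(l^3 - 5*l^2 + 2*l + 8) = (l - 4)*(l - 3)*(l^2 - l - 2) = (l - 4)*(l - 3)*(l - 2)*(l + 1)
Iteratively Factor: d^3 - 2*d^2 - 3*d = (d + 1)*(d^2 - 3*d) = d*(d + 1)*(d - 3)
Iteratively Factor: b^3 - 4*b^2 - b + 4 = (b + 1)*(b^2 - 5*b + 4) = (b - 1)*(b + 1)*(b - 4)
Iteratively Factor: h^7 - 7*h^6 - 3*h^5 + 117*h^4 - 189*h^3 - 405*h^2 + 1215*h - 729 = (h - 3)*(h^6 - 4*h^5 - 15*h^4 + 72*h^3 + 27*h^2 - 324*h + 243) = (h - 3)^2*(h^5 - h^4 - 18*h^3 + 18*h^2 + 81*h - 81) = (h - 3)^3*(h^4 + 2*h^3 - 12*h^2 - 18*h + 27) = (h - 3)^3*(h + 3)*(h^3 - h^2 - 9*h + 9) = (h - 3)^4*(h + 3)*(h^2 + 2*h - 3) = (h - 3)^4*(h - 1)*(h + 3)*(h + 3)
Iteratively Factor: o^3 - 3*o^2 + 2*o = (o - 1)*(o^2 - 2*o) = (o - 2)*(o - 1)*(o)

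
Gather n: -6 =-6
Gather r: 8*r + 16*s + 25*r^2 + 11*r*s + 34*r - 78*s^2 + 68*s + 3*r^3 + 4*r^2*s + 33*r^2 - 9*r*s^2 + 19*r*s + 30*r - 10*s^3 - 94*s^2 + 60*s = 3*r^3 + r^2*(4*s + 58) + r*(-9*s^2 + 30*s + 72) - 10*s^3 - 172*s^2 + 144*s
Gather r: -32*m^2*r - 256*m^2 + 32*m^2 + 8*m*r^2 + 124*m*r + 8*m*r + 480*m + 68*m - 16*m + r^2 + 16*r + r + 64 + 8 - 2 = -224*m^2 + 532*m + r^2*(8*m + 1) + r*(-32*m^2 + 132*m + 17) + 70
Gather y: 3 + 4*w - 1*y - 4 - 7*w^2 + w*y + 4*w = -7*w^2 + 8*w + y*(w - 1) - 1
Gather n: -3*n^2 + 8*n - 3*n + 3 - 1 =-3*n^2 + 5*n + 2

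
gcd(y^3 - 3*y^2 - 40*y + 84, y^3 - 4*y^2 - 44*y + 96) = y^2 + 4*y - 12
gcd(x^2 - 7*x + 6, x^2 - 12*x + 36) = x - 6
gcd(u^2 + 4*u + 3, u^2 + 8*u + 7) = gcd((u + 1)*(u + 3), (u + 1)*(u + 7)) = u + 1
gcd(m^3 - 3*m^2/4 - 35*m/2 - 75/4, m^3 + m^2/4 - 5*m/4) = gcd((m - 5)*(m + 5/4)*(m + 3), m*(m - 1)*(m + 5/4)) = m + 5/4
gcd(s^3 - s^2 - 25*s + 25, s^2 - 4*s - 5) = s - 5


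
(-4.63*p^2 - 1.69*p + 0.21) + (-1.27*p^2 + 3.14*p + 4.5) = -5.9*p^2 + 1.45*p + 4.71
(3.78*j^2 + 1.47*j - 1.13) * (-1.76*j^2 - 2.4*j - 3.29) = -6.6528*j^4 - 11.6592*j^3 - 13.9754*j^2 - 2.1243*j + 3.7177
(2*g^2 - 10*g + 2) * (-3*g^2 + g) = -6*g^4 + 32*g^3 - 16*g^2 + 2*g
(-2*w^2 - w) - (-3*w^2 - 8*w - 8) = w^2 + 7*w + 8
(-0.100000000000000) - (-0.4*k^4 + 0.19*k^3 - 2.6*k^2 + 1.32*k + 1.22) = 0.4*k^4 - 0.19*k^3 + 2.6*k^2 - 1.32*k - 1.32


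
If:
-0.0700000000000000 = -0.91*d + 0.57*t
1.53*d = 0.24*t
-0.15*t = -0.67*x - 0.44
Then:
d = -0.03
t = -0.16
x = -0.69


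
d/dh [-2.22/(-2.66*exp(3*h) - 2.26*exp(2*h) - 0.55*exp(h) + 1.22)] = (-17.7156*exp(2*h) - 10.0344*exp(h) - 1.221)*exp(h)/(2.66*exp(3*h) + 2.26*exp(2*h) + 0.55*exp(h) - 1.22)^2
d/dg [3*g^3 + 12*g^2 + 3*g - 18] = 9*g^2 + 24*g + 3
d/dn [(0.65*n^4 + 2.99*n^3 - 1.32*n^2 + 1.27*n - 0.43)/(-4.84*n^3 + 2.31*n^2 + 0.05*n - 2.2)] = (-3.146*n^6 + 3.003*n^5 + 0.615600000000001*n^4 + 6.8726*n^3 - 28.9773*n^2 + 7.7946*n - 2.7725)/(23.4256*n^6 - 22.3608*n^5 + 4.8521*n^4 + 21.527*n^3 - 10.1615*n^2 - 0.22*n + 4.84)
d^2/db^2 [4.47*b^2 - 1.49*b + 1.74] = 8.94000000000000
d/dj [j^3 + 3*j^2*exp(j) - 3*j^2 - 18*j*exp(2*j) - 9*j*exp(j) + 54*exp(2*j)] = 3*j^2*exp(j) + 3*j^2 - 36*j*exp(2*j) - 3*j*exp(j) - 6*j + 90*exp(2*j) - 9*exp(j)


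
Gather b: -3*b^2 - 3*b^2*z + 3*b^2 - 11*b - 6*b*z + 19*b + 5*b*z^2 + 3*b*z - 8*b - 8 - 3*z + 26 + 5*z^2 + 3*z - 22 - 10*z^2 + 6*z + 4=-3*b^2*z + b*(5*z^2 - 3*z) - 5*z^2 + 6*z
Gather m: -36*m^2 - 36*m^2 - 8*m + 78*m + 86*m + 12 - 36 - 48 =-72*m^2 + 156*m - 72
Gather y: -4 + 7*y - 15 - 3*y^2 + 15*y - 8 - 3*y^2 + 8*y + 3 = -6*y^2 + 30*y - 24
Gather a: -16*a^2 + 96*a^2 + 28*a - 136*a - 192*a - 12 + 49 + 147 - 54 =80*a^2 - 300*a + 130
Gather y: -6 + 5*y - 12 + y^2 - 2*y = y^2 + 3*y - 18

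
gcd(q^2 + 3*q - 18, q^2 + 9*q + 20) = 1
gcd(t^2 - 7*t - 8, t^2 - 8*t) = t - 8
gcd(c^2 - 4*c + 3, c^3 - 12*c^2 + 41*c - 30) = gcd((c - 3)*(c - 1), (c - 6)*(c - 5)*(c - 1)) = c - 1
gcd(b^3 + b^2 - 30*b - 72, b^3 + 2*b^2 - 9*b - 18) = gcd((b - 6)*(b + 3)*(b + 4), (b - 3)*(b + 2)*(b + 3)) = b + 3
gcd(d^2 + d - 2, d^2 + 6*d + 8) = d + 2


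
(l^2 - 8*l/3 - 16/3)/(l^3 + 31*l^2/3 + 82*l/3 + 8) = (3*l^2 - 8*l - 16)/(3*l^3 + 31*l^2 + 82*l + 24)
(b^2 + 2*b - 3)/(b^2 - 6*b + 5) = (b + 3)/(b - 5)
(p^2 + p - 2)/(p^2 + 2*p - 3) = (p + 2)/(p + 3)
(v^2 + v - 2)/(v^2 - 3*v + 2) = (v + 2)/(v - 2)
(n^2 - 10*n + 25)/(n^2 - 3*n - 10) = (n - 5)/(n + 2)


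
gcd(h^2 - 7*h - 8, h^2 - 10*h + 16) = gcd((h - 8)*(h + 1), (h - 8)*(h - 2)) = h - 8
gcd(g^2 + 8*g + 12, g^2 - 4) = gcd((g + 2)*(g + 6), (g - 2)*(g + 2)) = g + 2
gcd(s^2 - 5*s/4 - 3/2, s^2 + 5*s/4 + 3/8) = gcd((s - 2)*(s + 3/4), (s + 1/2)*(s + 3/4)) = s + 3/4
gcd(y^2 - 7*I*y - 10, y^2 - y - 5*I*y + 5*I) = y - 5*I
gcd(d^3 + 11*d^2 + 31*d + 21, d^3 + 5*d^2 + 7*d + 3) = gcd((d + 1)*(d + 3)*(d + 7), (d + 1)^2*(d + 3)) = d^2 + 4*d + 3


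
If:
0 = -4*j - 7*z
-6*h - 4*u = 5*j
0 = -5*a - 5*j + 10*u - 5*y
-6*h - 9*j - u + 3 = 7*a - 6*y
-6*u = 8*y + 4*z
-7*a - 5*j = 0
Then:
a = 33/37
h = 449/370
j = -231/185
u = -48/185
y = -6/37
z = 132/185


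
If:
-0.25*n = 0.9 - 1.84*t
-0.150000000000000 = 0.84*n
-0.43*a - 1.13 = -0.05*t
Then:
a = -2.57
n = -0.18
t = 0.46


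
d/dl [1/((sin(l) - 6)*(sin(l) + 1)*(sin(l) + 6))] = (-3*sin(l)^2 - 2*sin(l) + 36)*cos(l)/((sin(l) - 6)^2*(sin(l) + 1)^2*(sin(l) + 6)^2)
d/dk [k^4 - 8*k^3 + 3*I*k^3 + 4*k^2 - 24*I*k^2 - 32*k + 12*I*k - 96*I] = 4*k^3 + k^2*(-24 + 9*I) + k*(8 - 48*I) - 32 + 12*I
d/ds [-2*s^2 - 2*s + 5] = -4*s - 2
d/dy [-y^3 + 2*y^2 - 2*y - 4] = -3*y^2 + 4*y - 2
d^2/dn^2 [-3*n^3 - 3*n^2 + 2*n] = -18*n - 6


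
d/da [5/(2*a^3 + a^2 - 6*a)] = 10*(-3*a^2 - a + 3)/(a^2*(2*a^2 + a - 6)^2)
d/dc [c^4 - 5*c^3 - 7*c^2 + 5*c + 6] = 4*c^3 - 15*c^2 - 14*c + 5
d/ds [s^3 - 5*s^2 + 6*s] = 3*s^2 - 10*s + 6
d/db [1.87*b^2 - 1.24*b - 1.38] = 3.74*b - 1.24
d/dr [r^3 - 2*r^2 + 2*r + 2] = 3*r^2 - 4*r + 2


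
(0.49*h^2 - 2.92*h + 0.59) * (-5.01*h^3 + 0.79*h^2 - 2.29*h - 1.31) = -2.4549*h^5 + 15.0163*h^4 - 6.3848*h^3 + 6.511*h^2 + 2.4741*h - 0.7729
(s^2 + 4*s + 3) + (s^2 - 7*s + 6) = 2*s^2 - 3*s + 9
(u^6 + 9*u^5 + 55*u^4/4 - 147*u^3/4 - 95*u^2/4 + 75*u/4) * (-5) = -5*u^6 - 45*u^5 - 275*u^4/4 + 735*u^3/4 + 475*u^2/4 - 375*u/4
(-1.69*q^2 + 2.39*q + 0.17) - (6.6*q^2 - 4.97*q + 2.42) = -8.29*q^2 + 7.36*q - 2.25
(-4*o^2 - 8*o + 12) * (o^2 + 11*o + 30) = -4*o^4 - 52*o^3 - 196*o^2 - 108*o + 360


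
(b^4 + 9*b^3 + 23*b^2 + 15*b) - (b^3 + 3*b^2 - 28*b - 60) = b^4 + 8*b^3 + 20*b^2 + 43*b + 60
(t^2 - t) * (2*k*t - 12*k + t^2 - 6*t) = 2*k*t^3 - 14*k*t^2 + 12*k*t + t^4 - 7*t^3 + 6*t^2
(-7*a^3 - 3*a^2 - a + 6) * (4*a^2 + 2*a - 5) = -28*a^5 - 26*a^4 + 25*a^3 + 37*a^2 + 17*a - 30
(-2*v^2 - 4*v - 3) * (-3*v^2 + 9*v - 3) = 6*v^4 - 6*v^3 - 21*v^2 - 15*v + 9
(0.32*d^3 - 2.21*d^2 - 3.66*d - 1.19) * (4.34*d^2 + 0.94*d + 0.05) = 1.3888*d^5 - 9.2906*d^4 - 17.9458*d^3 - 8.7155*d^2 - 1.3016*d - 0.0595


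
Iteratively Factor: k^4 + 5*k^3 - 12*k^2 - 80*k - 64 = (k + 4)*(k^3 + k^2 - 16*k - 16) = (k + 1)*(k + 4)*(k^2 - 16) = (k + 1)*(k + 4)^2*(k - 4)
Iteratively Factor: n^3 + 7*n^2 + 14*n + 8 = (n + 2)*(n^2 + 5*n + 4) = (n + 2)*(n + 4)*(n + 1)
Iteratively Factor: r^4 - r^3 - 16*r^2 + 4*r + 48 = (r + 2)*(r^3 - 3*r^2 - 10*r + 24) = (r + 2)*(r + 3)*(r^2 - 6*r + 8) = (r - 2)*(r + 2)*(r + 3)*(r - 4)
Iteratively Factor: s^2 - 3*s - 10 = (s + 2)*(s - 5)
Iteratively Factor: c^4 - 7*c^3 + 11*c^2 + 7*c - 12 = (c - 3)*(c^3 - 4*c^2 - c + 4) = (c - 4)*(c - 3)*(c^2 - 1) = (c - 4)*(c - 3)*(c - 1)*(c + 1)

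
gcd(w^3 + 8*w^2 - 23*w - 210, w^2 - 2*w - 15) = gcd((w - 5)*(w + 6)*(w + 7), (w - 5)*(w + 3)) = w - 5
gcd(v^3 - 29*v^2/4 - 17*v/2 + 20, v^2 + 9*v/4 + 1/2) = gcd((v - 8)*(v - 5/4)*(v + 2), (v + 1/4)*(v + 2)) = v + 2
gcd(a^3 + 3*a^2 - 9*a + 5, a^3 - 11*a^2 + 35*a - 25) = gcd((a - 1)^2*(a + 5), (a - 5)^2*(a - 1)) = a - 1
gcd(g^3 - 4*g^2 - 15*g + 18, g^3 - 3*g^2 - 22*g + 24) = g^2 - 7*g + 6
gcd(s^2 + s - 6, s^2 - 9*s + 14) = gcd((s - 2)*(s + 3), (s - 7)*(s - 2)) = s - 2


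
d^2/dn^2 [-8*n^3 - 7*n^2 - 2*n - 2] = -48*n - 14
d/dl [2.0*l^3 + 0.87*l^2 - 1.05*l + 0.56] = 6.0*l^2 + 1.74*l - 1.05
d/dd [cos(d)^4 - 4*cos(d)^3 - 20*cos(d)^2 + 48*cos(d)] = 4*(-cos(d)^3 + 3*cos(d)^2 + 10*cos(d) - 12)*sin(d)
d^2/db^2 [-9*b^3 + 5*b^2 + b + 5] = 10 - 54*b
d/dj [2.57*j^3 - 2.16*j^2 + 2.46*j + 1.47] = 7.71*j^2 - 4.32*j + 2.46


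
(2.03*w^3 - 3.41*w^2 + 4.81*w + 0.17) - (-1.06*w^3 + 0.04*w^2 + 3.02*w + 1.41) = 3.09*w^3 - 3.45*w^2 + 1.79*w - 1.24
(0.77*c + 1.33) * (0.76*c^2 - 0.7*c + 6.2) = 0.5852*c^3 + 0.4718*c^2 + 3.843*c + 8.246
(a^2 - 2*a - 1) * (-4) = -4*a^2 + 8*a + 4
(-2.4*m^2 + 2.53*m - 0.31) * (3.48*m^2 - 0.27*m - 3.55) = -8.352*m^4 + 9.4524*m^3 + 6.7581*m^2 - 8.8978*m + 1.1005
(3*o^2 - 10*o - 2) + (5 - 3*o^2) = 3 - 10*o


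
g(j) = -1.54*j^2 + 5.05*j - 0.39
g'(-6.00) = 23.53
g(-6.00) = -86.13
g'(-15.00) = 51.25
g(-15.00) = -422.64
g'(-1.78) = 10.53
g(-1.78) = -14.26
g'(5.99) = -13.40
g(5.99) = -25.40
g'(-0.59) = 6.87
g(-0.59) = -3.91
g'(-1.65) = 10.13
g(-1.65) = -12.92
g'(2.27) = -1.94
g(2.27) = 3.14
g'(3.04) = -4.31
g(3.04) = 0.73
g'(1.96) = -0.99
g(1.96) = 3.59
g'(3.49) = -5.70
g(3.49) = -1.52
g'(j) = 5.05 - 3.08*j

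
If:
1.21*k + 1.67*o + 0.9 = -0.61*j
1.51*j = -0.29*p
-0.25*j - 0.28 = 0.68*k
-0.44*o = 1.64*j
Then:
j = 0.07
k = -0.44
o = -0.25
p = -0.35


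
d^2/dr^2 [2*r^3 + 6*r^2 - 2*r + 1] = 12*r + 12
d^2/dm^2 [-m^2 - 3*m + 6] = -2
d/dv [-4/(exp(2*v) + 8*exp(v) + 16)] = 8*(exp(v) + 4)*exp(v)/(exp(2*v) + 8*exp(v) + 16)^2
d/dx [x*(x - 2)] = 2*x - 2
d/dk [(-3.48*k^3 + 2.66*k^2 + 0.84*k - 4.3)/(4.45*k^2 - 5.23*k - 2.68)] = (-15.486*k^4 + 36.4008*k^3 + 10.3294*k^2 + 24.0124*k - 24.7402)/(19.8025*k^4 - 46.547*k^3 + 3.5009*k^2 + 28.0328*k + 7.1824)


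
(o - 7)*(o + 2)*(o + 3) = o^3 - 2*o^2 - 29*o - 42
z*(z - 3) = z^2 - 3*z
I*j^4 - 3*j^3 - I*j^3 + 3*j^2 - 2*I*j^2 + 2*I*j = j*(j + I)*(j + 2*I)*(I*j - I)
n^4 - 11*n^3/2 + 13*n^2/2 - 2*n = n*(n - 4)*(n - 1)*(n - 1/2)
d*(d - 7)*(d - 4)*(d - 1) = d^4 - 12*d^3 + 39*d^2 - 28*d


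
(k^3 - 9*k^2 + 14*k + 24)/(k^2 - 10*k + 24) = k + 1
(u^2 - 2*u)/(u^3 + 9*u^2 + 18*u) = (u - 2)/(u^2 + 9*u + 18)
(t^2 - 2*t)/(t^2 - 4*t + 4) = t/(t - 2)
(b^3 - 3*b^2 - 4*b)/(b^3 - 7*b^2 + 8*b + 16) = b/(b - 4)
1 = 1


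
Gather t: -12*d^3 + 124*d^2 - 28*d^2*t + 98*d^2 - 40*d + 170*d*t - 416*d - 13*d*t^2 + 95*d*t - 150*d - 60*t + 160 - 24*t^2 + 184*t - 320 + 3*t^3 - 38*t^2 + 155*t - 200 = -12*d^3 + 222*d^2 - 606*d + 3*t^3 + t^2*(-13*d - 62) + t*(-28*d^2 + 265*d + 279) - 360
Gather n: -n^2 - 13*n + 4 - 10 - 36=-n^2 - 13*n - 42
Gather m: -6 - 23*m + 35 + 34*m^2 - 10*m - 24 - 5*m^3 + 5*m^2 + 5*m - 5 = -5*m^3 + 39*m^2 - 28*m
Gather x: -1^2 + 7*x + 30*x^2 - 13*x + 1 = 30*x^2 - 6*x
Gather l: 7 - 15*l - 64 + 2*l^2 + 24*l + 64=2*l^2 + 9*l + 7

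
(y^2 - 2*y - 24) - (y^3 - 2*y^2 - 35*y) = -y^3 + 3*y^2 + 33*y - 24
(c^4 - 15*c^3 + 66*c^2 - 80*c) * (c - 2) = c^5 - 17*c^4 + 96*c^3 - 212*c^2 + 160*c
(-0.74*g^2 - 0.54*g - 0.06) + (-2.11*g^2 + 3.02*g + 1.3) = -2.85*g^2 + 2.48*g + 1.24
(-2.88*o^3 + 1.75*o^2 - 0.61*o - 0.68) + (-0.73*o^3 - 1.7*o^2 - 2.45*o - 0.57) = -3.61*o^3 + 0.05*o^2 - 3.06*o - 1.25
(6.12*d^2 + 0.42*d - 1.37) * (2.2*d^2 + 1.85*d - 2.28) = 13.464*d^4 + 12.246*d^3 - 16.1906*d^2 - 3.4921*d + 3.1236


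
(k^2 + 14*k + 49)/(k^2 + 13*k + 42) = (k + 7)/(k + 6)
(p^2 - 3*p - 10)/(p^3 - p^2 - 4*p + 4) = (p - 5)/(p^2 - 3*p + 2)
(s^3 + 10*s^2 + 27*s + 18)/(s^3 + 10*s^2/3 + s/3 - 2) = 3*(s + 6)/(3*s - 2)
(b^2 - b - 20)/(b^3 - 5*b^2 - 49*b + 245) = (b + 4)/(b^2 - 49)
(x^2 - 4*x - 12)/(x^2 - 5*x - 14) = (x - 6)/(x - 7)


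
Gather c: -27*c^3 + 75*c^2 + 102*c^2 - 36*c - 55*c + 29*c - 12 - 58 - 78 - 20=-27*c^3 + 177*c^2 - 62*c - 168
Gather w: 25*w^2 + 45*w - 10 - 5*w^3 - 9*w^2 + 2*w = -5*w^3 + 16*w^2 + 47*w - 10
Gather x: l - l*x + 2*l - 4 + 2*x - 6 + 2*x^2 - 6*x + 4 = 3*l + 2*x^2 + x*(-l - 4) - 6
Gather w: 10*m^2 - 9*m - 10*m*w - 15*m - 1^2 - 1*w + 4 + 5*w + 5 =10*m^2 - 24*m + w*(4 - 10*m) + 8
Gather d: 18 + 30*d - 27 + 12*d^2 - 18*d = 12*d^2 + 12*d - 9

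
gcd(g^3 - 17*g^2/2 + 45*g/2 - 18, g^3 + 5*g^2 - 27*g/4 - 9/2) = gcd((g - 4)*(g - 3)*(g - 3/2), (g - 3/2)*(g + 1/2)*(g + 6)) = g - 3/2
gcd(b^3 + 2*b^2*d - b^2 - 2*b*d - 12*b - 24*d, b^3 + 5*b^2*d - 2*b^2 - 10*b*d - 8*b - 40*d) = b - 4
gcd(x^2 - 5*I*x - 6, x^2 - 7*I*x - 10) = x - 2*I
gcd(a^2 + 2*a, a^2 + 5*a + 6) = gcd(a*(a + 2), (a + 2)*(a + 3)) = a + 2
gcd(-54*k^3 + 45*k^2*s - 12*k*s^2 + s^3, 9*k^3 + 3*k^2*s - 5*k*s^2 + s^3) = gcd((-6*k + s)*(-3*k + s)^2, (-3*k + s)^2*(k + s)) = 9*k^2 - 6*k*s + s^2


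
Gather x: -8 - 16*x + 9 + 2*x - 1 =-14*x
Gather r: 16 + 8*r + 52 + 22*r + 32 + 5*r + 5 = 35*r + 105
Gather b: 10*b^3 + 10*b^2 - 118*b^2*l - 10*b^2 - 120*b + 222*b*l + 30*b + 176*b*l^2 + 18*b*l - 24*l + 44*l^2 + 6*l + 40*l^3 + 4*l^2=10*b^3 - 118*b^2*l + b*(176*l^2 + 240*l - 90) + 40*l^3 + 48*l^2 - 18*l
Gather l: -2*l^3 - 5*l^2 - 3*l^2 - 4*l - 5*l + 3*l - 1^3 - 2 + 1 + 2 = -2*l^3 - 8*l^2 - 6*l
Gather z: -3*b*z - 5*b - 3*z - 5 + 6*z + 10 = -5*b + z*(3 - 3*b) + 5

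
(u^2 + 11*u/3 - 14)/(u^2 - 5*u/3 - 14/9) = 3*(u + 6)/(3*u + 2)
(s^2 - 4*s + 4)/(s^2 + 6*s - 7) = (s^2 - 4*s + 4)/(s^2 + 6*s - 7)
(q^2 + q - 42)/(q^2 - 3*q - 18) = (q + 7)/(q + 3)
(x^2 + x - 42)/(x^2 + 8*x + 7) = (x - 6)/(x + 1)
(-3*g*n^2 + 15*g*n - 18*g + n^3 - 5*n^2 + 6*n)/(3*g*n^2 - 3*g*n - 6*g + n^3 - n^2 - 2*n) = (-3*g*n + 9*g + n^2 - 3*n)/(3*g*n + 3*g + n^2 + n)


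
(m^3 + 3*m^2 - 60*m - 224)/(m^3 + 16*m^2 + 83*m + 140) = (m - 8)/(m + 5)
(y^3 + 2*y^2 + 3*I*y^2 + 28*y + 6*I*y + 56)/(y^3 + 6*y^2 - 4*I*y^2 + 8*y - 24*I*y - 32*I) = (y + 7*I)/(y + 4)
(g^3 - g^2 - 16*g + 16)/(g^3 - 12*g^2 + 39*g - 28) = (g + 4)/(g - 7)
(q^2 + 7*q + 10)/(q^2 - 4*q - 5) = (q^2 + 7*q + 10)/(q^2 - 4*q - 5)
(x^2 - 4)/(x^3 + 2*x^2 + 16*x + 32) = (x - 2)/(x^2 + 16)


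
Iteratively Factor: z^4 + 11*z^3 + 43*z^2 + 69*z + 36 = (z + 1)*(z^3 + 10*z^2 + 33*z + 36) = (z + 1)*(z + 3)*(z^2 + 7*z + 12) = (z + 1)*(z + 3)*(z + 4)*(z + 3)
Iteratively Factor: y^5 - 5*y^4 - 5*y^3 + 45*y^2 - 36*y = (y)*(y^4 - 5*y^3 - 5*y^2 + 45*y - 36) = y*(y - 4)*(y^3 - y^2 - 9*y + 9) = y*(y - 4)*(y - 3)*(y^2 + 2*y - 3) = y*(y - 4)*(y - 3)*(y - 1)*(y + 3)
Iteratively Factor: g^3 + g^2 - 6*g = (g - 2)*(g^2 + 3*g) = (g - 2)*(g + 3)*(g)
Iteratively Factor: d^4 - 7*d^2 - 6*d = (d)*(d^3 - 7*d - 6) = d*(d + 2)*(d^2 - 2*d - 3) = d*(d - 3)*(d + 2)*(d + 1)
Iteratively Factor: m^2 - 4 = (m + 2)*(m - 2)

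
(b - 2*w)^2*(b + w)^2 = b^4 - 2*b^3*w - 3*b^2*w^2 + 4*b*w^3 + 4*w^4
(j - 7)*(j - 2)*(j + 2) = j^3 - 7*j^2 - 4*j + 28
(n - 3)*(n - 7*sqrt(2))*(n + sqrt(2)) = n^3 - 6*sqrt(2)*n^2 - 3*n^2 - 14*n + 18*sqrt(2)*n + 42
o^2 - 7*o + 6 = (o - 6)*(o - 1)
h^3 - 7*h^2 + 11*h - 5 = (h - 5)*(h - 1)^2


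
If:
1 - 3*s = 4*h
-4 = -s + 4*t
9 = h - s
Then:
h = 4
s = -5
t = -9/4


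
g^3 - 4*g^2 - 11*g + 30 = (g - 5)*(g - 2)*(g + 3)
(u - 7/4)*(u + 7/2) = u^2 + 7*u/4 - 49/8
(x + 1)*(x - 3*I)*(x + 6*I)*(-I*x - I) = -I*x^4 + 3*x^3 - 2*I*x^3 + 6*x^2 - 19*I*x^2 + 3*x - 36*I*x - 18*I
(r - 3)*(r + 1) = r^2 - 2*r - 3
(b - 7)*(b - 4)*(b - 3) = b^3 - 14*b^2 + 61*b - 84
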